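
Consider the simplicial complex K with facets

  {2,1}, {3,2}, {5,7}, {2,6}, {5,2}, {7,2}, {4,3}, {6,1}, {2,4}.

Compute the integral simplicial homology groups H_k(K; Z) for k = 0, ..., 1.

H_0 = Z,  H_1 = Z^3.

Order the vertices as 1 < 2 < 3 < 4 < 5 < 6 < 7. Listing each simplex with vertices in this order, K has dimension 1 with simplices:

  0-simplices (7): [1], [2], [3], [4], [5], [6], [7]
  1-simplices (9): [1,2], [1,6], [2,3], [2,4], [2,5], [2,6], [2,7], [3,4], [5,7]

Hence C_0 ≅ Z^7, C_1 ≅ Z^9.

∂_1: C_1 → C_0 is given by ∂[p,q] = [q] − [p].
The 7×9 boundary matrix has rank 6 and Smith normal form diag(1,1,1,1,1,1).

From H_k ≅ ker(∂_k) / im(∂_{k+1}) we obtain:

  H_0: rank C_0 − rank ∂_1 = 7 − 6 = 1, and the invariant factors of ∂_1 are all 1, so H_0 ≅ Z.
  H_1: rank ker ∂_1 − rank ∂_2 = (9 − 6) − 0 = 3, and there is no ∂_2, so H_1 ≅ Z^3.

As a check, the Euler characteristic is 7 − 9 = -2, which agrees with 1 − 3 = -2.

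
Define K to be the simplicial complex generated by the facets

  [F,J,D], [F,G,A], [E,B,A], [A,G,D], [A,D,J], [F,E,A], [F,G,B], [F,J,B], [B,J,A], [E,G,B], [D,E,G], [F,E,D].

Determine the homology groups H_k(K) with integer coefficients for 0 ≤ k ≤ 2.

K has 7 vertices, 18 edges, 12 triangles.
rank ∂_0 = 0, rank ∂_1 = 6 ⇒ b_0 = 7 − 0 − 6 = 1; all invariant factors of ∂_1 are 1 so no torsion. So H_0 ≅ Z.
rank ∂_1 = 6, rank ∂_2 = 12 ⇒ b_1 = 18 − 6 − 12 = 0; ∂_2 has invariant factor(s) [2] giving torsion. So H_1 ≅ Z/2Z.
rank ∂_2 = 12, rank ∂_3 = 0 ⇒ b_2 = 12 − 12 − 0 = 0. So H_2 ≅ 0.

H_0 ≅ Z,  H_1 ≅ Z/2Z,  H_2 = 0.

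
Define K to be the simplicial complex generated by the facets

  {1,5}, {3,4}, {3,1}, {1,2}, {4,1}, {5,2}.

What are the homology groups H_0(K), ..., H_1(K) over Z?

Order the vertices as 1 < 2 < 3 < 4 < 5. Listing each simplex with vertices in this order, K has dimension 1 with simplices:

  0-simplices (5): [1], [2], [3], [4], [5]
  1-simplices (6): [1,2], [1,3], [1,4], [1,5], [2,5], [3,4]

so the chain groups are C_0 ≅ Z^5, C_1 ≅ Z^6.

∂_1: C_1 → C_0 sends each edge [p,q] (with p < q) to q − p. For instance
  ∂[1,2] = [2] − [1].
The 5×6 boundary matrix has rank 4 and Smith normal form diag(1,1,1,1).

From H_k ≅ ker(∂_k) / im(∂_{k+1}) we obtain:

  H_0: rank C_0 − rank ∂_1 = 5 − 4 = 1, and the invariant factors of ∂_1 are all 1, so H_0 = Z.
  H_1: rank ker ∂_1 − rank ∂_2 = (6 − 4) − 0 = 2, and there is no ∂_2, so H_1 = Z^2.

H_0 ≅ Z,  H_1 ≅ Z^2.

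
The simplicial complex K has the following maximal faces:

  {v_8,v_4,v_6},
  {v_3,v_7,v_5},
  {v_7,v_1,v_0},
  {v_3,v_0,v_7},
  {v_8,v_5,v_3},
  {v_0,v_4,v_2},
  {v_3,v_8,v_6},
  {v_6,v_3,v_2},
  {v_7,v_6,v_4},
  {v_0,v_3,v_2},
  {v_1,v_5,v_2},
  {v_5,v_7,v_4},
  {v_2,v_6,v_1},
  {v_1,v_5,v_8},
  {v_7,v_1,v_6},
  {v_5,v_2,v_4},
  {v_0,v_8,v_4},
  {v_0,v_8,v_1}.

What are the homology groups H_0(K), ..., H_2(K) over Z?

Fix the vertex order v_0 < v_1 < v_2 < v_3 < v_4 < v_5 < v_6 < v_7 < v_8 and write every simplex with vertices in increasing order. Then dim K = 2 and the simplices of K are:

  0-simplices (9): [v_0], [v_1], [v_2], [v_3], [v_4], [v_5], [v_6], [v_7], [v_8]
  1-simplices (27): (27 of them)
  2-simplices (18): (18 of them)

Hence C_0 ≅ Z^9, C_1 ≅ Z^27, C_2 ≅ Z^18.

Boundary ∂_1: C_1 → C_0 sends each edge [p,q] (with p < q) to q − p. For instance
  ∂[v_4,v_8] = [v_8] − [v_4].
The resulting 9×27 matrix has rank 8, and its Smith normal form has invariant factors (1,1,1,1,1,1,1,1).

∂_2: C_2 → C_1 sends each 2-simplex [p,q,r] to [q,r] − [p,r] + [p,q]. For instance
  ∂[v_3,v_6,v_8] = [v_6,v_8] − [v_3,v_8] + [v_3,v_6],
  ∂[v_0,v_2,v_4] = [v_2,v_4] − [v_0,v_4] + [v_0,v_2].
As a 27×18 matrix over Z this has rank 17, with invariant factors (1,1,1,1,1,1,1,1,1,1,1,1,1,1,1,1,1).

Now H_k = ker ∂_k / im ∂_{k+1}, so:

  H_0: rank C_0 − rank ∂_1 = 9 − 8 = 1, and the invariant factors of ∂_1 are all 1, so H_0 = Z.
  H_1: rank ker ∂_1 − rank ∂_2 = (27 − 8) − 17 = 2, and the invariant factors of ∂_2 are all 1, so H_1 = Z^2.
  H_2: rank ker ∂_2 − rank ∂_3 = (18 − 17) − 0 = 1, and there is no ∂_3, so H_2 = Z.

(K is a triangulation of the torus T^2.)

H_0 ≅ Z,  H_1 ≅ Z^2,  H_2 ≅ Z.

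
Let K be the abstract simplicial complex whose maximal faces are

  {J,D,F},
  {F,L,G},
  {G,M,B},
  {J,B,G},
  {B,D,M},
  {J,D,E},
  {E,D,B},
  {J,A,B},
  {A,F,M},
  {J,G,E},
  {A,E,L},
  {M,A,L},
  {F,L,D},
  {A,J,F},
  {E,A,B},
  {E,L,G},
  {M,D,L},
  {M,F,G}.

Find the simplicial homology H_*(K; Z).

H_0 ≅ Z,  H_1 ≅ Z ⊕ Z/2Z,  H_2 = 0.

K has 9 vertices, 27 edges, 18 triangles.
rank ∂_0 = 0, rank ∂_1 = 8 ⇒ b_0 = 9 − 0 − 8 = 1; all invariant factors of ∂_1 are 1 so no torsion. So H_0 = Z.
rank ∂_1 = 8, rank ∂_2 = 18 ⇒ b_1 = 27 − 8 − 18 = 1; ∂_2 has invariant factor(s) [2] giving torsion. So H_1 = Z ⊕ Z/2Z.
rank ∂_2 = 18, rank ∂_3 = 0 ⇒ b_2 = 18 − 18 − 0 = 0. So H_2 = 0.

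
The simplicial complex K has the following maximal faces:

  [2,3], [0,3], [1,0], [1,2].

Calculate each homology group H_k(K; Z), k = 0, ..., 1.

H_0 = Z,  H_1 = Z.

Order the vertices as 0 < 1 < 2 < 3. Listing each simplex with vertices in this order, K has dimension 1 with simplices:

  0-simplices (4): [0], [1], [2], [3]
  1-simplices (4): [0,1], [0,3], [1,2], [2,3]

so the chain groups are C_0 ≅ Z^4, C_1 ≅ Z^4.

Boundary ∂_1: C_1 → C_0 maps an edge to its endpoints' difference, ∂[p,q] = q − p.
The 4×4 boundary matrix has rank 3 and Smith normal form diag(1,1,1).

Now H_k = ker ∂_k / im ∂_{k+1}, so:

  H_0: rank C_0 − rank ∂_1 = 4 − 3 = 1, and the invariant factors of ∂_1 are all 1, so H_0 ≅ Z.
  H_1: rank ker ∂_1 − rank ∂_2 = (4 − 3) − 0 = 1, and there is no ∂_2, so H_1 ≅ Z.

(K is a triangulation of the circle S^1.)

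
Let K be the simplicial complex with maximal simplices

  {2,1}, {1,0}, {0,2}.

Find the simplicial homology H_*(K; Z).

Fix the vertex order 0 < 1 < 2 and write every simplex with vertices in increasing order. Then dim K = 1 and the simplices of K are:

  0-simplices (3): [0], [1], [2]
  1-simplices (3): [0,1], [0,2], [1,2]

so the chain groups are C_0 ≅ Z^3, C_1 ≅ Z^3.

∂_1: C_1 → C_0 is given by ∂[p,q] = [q] − [p]. For instance
  ∂[1,2] = [2] − [1].
This gives a 3×3 integer matrix of rank 2; reducing to Smith normal form yields diagonal entries (1,1).

From H_k ≅ ker(∂_k) / im(∂_{k+1}) we obtain:

  H_0: rank C_0 − rank ∂_1 = 3 − 2 = 1, and the invariant factors of ∂_1 are all 1, so H_0 ≅ Z.
  H_1: rank ker ∂_1 − rank ∂_2 = (3 − 2) − 0 = 1, and there is no ∂_2, so H_1 ≅ Z.

As a check, the Euler characteristic is 3 − 3 = 0, which agrees with 1 − 1 = 0.
(K is a triangulation of the circle S^1.)

H_0 = Z,  H_1 = Z.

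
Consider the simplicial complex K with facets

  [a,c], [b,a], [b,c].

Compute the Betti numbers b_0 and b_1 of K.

b_0 = 1, b_1 = 1.

Take the total order a < b < c on the vertex set. Then K (dimension 1) consists of the simplices:

  0-simplices (3): a, b, c
  1-simplices (3): ab, ac, bc

so the chain groups are C_0 ≅ Z^3, C_1 ≅ Z^3.

Boundary ∂_1: C_1 → C_0 is given by ∂[p,q] = [q] − [p]. For instance
  ∂ab = b − a.
The resulting 3×3 matrix has rank 2, and its Smith normal form has invariant factors (1,1).

Reading off H_k = ker ∂_k / im ∂_{k+1}:

  H_0: rank C_0 − rank ∂_1 = 3 − 2 = 1, and the invariant factors of ∂_1 are all 1, so H_0 ≅ Z.
  H_1: rank ker ∂_1 − rank ∂_2 = (3 − 2) − 0 = 1, and there is no ∂_2, so H_1 ≅ Z.

As a check, the Euler characteristic is 3 − 3 = 0, which agrees with 1 − 1 = 0.

Hence the Betti numbers are b_0 = 1, b_1 = 1.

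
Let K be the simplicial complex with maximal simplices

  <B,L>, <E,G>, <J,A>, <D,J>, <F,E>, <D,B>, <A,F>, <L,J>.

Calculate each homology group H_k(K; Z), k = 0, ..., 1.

H_0 = Z,  H_1 = Z.

Order the vertices as A < B < D < E < F < G < J < L. Listing each simplex with vertices in this order, K has dimension 1 with simplices:

  0-simplices (8): A, B, D, E, F, G, J, L
  1-simplices (8): AF, AJ, BD, BL, DJ, EF, EG, JL

so the chain groups are C_0 ≅ Z^8, C_1 ≅ Z^8.

The boundary map ∂_1: C_1 → C_0 is given by ∂[p,q] = [q] − [p]. For instance
  ∂AF = F − A.
The 8×8 boundary matrix has rank 7 and Smith normal form diag(1,1,1,1,1,1,1).

Computing H_k = (kernel of ∂_k) / (image of ∂_{k+1}):

  H_0: rank C_0 − rank ∂_1 = 8 − 7 = 1, and the invariant factors of ∂_1 are all 1, so H_0 = Z.
  H_1: rank ker ∂_1 − rank ∂_2 = (8 − 7) − 0 = 1, and there is no ∂_2, so H_1 = Z.

As a check, the Euler characteristic is 8 − 8 = 0, which agrees with 1 − 1 = 0.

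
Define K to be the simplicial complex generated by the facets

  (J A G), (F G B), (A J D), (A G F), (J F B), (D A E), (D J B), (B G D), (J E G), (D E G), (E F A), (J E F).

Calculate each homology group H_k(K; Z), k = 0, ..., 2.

H_0 = Z,  H_1 = Z/2,  H_2 = 0.

Fix the vertex order A < B < D < E < F < G < J and write every simplex with vertices in increasing order. Then dim K = 2 and the simplices of K are:

  0-simplices (7): A, B, D, E, F, G, J
  1-simplices (18): AD, AE, AF, AG, AJ, BD, BF, BG, BJ, DE, DG, DJ, EF, EG, EJ, FG, FJ, GJ
  2-simplices (12): ADE, ADJ, AEF, AFG, AGJ, BDG, BDJ, BFG, BFJ, DEG, EFJ, EGJ

giving chain groups C_0 ≅ Z^7, C_1 ≅ Z^18, C_2 ≅ Z^12.

Boundary ∂_1: C_1 → C_0 sends each edge [p,q] (with p < q) to q − p.
As a 7×18 matrix over Z this has rank 6, with invariant factors (1,1,1,1,1,1).

∂_2: C_2 → C_1 sends each 2-simplex [p,q,r] to [q,r] − [p,r] + [p,q]. For instance
  ∂BDJ = DJ − BJ + BD,
  ∂EGJ = GJ − EJ + EG.
The 18×12 boundary matrix has rank 12 and Smith normal form diag(1,1,1,1,1,1,1,1,1,1,1,2).

Computing H_k = (kernel of ∂_k) / (image of ∂_{k+1}):

  H_0: rank C_0 − rank ∂_1 = 7 − 6 = 1, and the invariant factors of ∂_1 are all 1, so H_0 = Z.
  H_1: rank ker ∂_1 − rank ∂_2 = (18 − 6) − 12 = 0, and ∂_2 has invariant factor 2 > 1, so H_1 = Z/2.
  H_2: rank ker ∂_2 − rank ∂_3 = (12 − 12) − 0 = 0, and there is no ∂_3, so H_2 = 0.

As a check, the Euler characteristic is 7 − 18 + 12 = 1, which agrees with 1 − 0 + 0 = 1.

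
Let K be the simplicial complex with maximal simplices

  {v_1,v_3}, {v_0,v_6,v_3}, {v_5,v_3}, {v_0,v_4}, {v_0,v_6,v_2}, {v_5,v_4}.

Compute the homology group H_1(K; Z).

Fix the vertex order v_0 < v_1 < v_2 < v_3 < v_4 < v_5 < v_6 and write every simplex with vertices in increasing order. Then dim K = 2 and the simplices of K are:

  0-simplices (7): [v_0], [v_1], [v_2], [v_3], [v_4], [v_5], [v_6]
  1-simplices (9): [v_0,v_2], [v_0,v_3], [v_0,v_4], [v_0,v_6], [v_1,v_3], [v_2,v_6], [v_3,v_5], [v_3,v_6], [v_4,v_5]
  2-simplices (2): [v_0,v_2,v_6], [v_0,v_3,v_6]

Hence C_0 ≅ Z^7, C_1 ≅ Z^9, C_2 ≅ Z^2.

Boundary ∂_1: C_1 → C_0 sends each edge [p,q] (with p < q) to q − p. For instance
  ∂[v_0,v_2] = [v_2] − [v_0].
The 7×9 boundary matrix has rank 6 and Smith normal form diag(1,1,1,1,1,1).

The boundary map ∂_2: C_2 → C_1 maps a triangle to the signed sum of its edges. For instance
  ∂[v_0,v_3,v_6] = [v_3,v_6] − [v_0,v_6] + [v_0,v_3],
  ∂[v_0,v_2,v_6] = [v_2,v_6] − [v_0,v_6] + [v_0,v_2].
The resulting 9×2 matrix has rank 2, and its Smith normal form has invariant factors (1,1).

Now H_k = ker ∂_k / im ∂_{k+1}, so:

  H_1: rank ker ∂_1 − rank ∂_2 = (9 − 6) − 2 = 1, and the invariant factors of ∂_2 are all 1, so H_1 ≅ Z.

H_1 = Z.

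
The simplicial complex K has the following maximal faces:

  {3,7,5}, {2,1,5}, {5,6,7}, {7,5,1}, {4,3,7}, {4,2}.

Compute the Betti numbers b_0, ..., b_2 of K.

Take the total order 1 < 2 < 3 < 4 < 5 < 6 < 7 on the vertex set. Then K (dimension 2) consists of the simplices:

  0-simplices (7): [1], [2], [3], [4], [5], [6], [7]
  1-simplices (12): [1,2], [1,5], [1,7], [2,4], [2,5], [3,4], [3,5], [3,7], [4,7], [5,6], [5,7], [6,7]
  2-simplices (5): [1,2,5], [1,5,7], [3,4,7], [3,5,7], [5,6,7]

Hence C_0 ≅ Z^7, C_1 ≅ Z^12, C_2 ≅ Z^5.

The boundary map ∂_1: C_1 → C_0 is given by ∂[p,q] = [q] − [p].
The resulting 7×12 matrix has rank 6, and its Smith normal form has invariant factors (1,1,1,1,1,1).

The boundary map ∂_2: C_2 → C_1 sends each 2-simplex [p,q,r] to [q,r] − [p,r] + [p,q]. For instance
  ∂[1,2,5] = [2,5] − [1,5] + [1,2],
  ∂[5,6,7] = [6,7] − [5,7] + [5,6].
As a 12×5 matrix over Z this has rank 5, with invariant factors (1,1,1,1,1).

Now H_k = ker ∂_k / im ∂_{k+1}, so:

  H_0: rank C_0 − rank ∂_1 = 7 − 6 = 1, and the invariant factors of ∂_1 are all 1, so H_0 ≅ Z.
  H_1: rank ker ∂_1 − rank ∂_2 = (12 − 6) − 5 = 1, and the invariant factors of ∂_2 are all 1, so H_1 ≅ Z.
  H_2: rank ker ∂_2 − rank ∂_3 = (5 − 5) − 0 = 0, and there is no ∂_3, so H_2 ≅ 0.

As a check, the Euler characteristic is 7 − 12 + 5 = 0, which agrees with 1 − 1 + 0 = 0.

Hence the Betti numbers are b_0 = 1, b_1 = 1, b_2 = 0.

b_0 = 1, b_1 = 1, b_2 = 0.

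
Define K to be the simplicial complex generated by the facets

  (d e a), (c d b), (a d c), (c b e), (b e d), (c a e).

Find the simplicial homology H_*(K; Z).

K has 5 vertices, 9 edges, 6 triangles.
rank ∂_0 = 0, rank ∂_1 = 4 ⇒ b_0 = 5 − 0 − 4 = 1; all invariant factors of ∂_1 are 1 so no torsion. So H_0 ≅ Z.
rank ∂_1 = 4, rank ∂_2 = 5 ⇒ b_1 = 9 − 4 − 5 = 0; all invariant factors of ∂_2 are 1 so no torsion. So H_1 ≅ 0.
rank ∂_2 = 5, rank ∂_3 = 0 ⇒ b_2 = 6 − 5 − 0 = 1. So H_2 ≅ Z.

H_0 ≅ Z,  H_1 = 0,  H_2 ≅ Z.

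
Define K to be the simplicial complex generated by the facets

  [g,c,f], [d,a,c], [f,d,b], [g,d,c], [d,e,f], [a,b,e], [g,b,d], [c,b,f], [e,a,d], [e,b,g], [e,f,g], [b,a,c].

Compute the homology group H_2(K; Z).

H_2 ≅ 0.

Fix the vertex order a < b < c < d < e < f < g and write every simplex with vertices in increasing order. Then dim K = 2 and the simplices of K are:

  0-simplices (7): a, b, c, d, e, f, g
  1-simplices (18): ab, ac, ad, ae, bc, bd, be, bf, bg, cd, cf, cg, de, df, dg, ef, eg, fg
  2-simplices (12): abc, abe, acd, ade, bcf, bdf, bdg, beg, cdg, cfg, def, efg

Hence C_0 ≅ Z^7, C_1 ≅ Z^18, C_2 ≅ Z^12.

∂_1: C_1 → C_0 sends each edge [p,q] (with p < q) to q − p.
As a 7×18 matrix over Z this has rank 6, with invariant factors (1,1,1,1,1,1).

Boundary ∂_2: C_2 → C_1 maps a triangle to the signed sum of its edges. For instance
  ∂cdg = dg − cg + cd,
  ∂beg = eg − bg + be.
The 18×12 boundary matrix has rank 12 and Smith normal form diag(1,1,1,1,1,1,1,1,1,1,1,2).

From H_k ≅ ker(∂_k) / im(∂_{k+1}) we obtain:

  H_2: rank ker ∂_2 − rank ∂_3 = (12 − 12) − 0 = 0, and there is no ∂_3, so H_2 = 0.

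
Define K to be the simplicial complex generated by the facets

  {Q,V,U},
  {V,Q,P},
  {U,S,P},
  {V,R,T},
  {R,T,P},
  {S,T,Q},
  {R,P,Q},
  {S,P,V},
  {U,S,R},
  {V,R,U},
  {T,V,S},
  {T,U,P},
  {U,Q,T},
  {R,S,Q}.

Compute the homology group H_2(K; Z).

H_2 = Z.

Take the total order P < Q < R < S < T < U < V on the vertex set. Then K (dimension 2) consists of the simplices:

  0-simplices (7): P, Q, R, S, T, U, V
  1-simplices (21): PQ, PR, PS, PT, PU, PV, QR, QS, QT, QU, QV, RS, RT, RU, RV, ST, SU, SV, TU, TV, UV
  2-simplices (14): PQR, PQV, PRT, PSU, PSV, PTU, QRS, QST, QTU, QUV, RSU, RTV, RUV, STV

so the chain groups are C_0 ≅ Z^7, C_1 ≅ Z^21, C_2 ≅ Z^14.

∂_1: C_1 → C_0 is given by ∂[p,q] = [q] − [p].
As a 7×21 matrix over Z this has rank 6, with invariant factors (1,1,1,1,1,1).

Boundary ∂_2: C_2 → C_1 sends each 2-simplex [p,q,r] to [q,r] − [p,r] + [p,q]. For instance
  ∂RSU = SU − RU + RS,
  ∂PQV = QV − PV + PQ.
The 21×14 boundary matrix has rank 13 and Smith normal form diag(1,1,1,1,1,1,1,1,1,1,1,1,1).

Computing H_k = (kernel of ∂_k) / (image of ∂_{k+1}):

  H_2: rank ker ∂_2 − rank ∂_3 = (14 − 13) − 0 = 1, and there is no ∂_3, so H_2 = Z.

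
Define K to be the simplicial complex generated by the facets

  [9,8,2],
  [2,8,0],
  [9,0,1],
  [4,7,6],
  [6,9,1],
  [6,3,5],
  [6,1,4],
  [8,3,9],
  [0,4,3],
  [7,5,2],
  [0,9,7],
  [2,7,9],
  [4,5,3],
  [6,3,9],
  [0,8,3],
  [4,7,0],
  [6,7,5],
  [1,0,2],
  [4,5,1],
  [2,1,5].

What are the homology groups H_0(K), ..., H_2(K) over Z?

Take the total order 0 < 1 < 2 < 3 < 4 < 5 < 6 < 7 < 8 < 9 on the vertex set. Then K (dimension 2) consists of the simplices:

  0-simplices (10): [0], [1], [2], [3], [4], [5], [6], [7], [8], [9]
  1-simplices (30): (30 of them)
  2-simplices (20): (20 of them)

so the chain groups are C_0 ≅ Z^10, C_1 ≅ Z^30, C_2 ≅ Z^20.

∂_1: C_1 → C_0 is given by ∂[p,q] = [q] − [p].
As a 10×30 matrix over Z this has rank 9, with invariant factors (1,1,1,1,1,1,1,1,1).

The boundary map ∂_2: C_2 → C_1 acts by ∂[p,q,r] = [q,r] − [p,r] + [p,q]. For instance
  ∂[0,2,8] = [2,8] − [0,8] + [0,2],
  ∂[0,1,2] = [1,2] − [0,2] + [0,1].
This gives a 30×20 integer matrix of rank 20; reducing to Smith normal form yields diagonal entries (1,1,1,1,1,1,1,1,1,1,1,1,1,1,1,1,1,1,1,2).

From H_k ≅ ker(∂_k) / im(∂_{k+1}) we obtain:

  H_0: rank C_0 − rank ∂_1 = 10 − 9 = 1, and the invariant factors of ∂_1 are all 1, so H_0 = Z.
  H_1: rank ker ∂_1 − rank ∂_2 = (30 − 9) − 20 = 1, and ∂_2 has invariant factor 2 > 1, so H_1 = Z ⊕ Z_2.
  H_2: rank ker ∂_2 − rank ∂_3 = (20 − 20) − 0 = 0, and there is no ∂_3, so H_2 = 0.

(K is a triangulation of the Klein bottle.)

H_0 = Z,  H_1 = Z ⊕ Z_2,  H_2 = 0.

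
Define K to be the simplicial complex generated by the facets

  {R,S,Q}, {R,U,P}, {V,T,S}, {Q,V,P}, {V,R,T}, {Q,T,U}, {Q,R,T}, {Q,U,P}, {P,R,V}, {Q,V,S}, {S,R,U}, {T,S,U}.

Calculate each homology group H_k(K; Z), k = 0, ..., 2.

H_0 = Z,  H_1 = Z/2,  H_2 = 0.

K has 7 vertices, 18 edges, 12 triangles.
rank ∂_0 = 0, rank ∂_1 = 6 ⇒ b_0 = 7 − 0 − 6 = 1; all invariant factors of ∂_1 are 1 so no torsion. So H_0 = Z.
rank ∂_1 = 6, rank ∂_2 = 12 ⇒ b_1 = 18 − 6 − 12 = 0; ∂_2 has invariant factor(s) [2] giving torsion. So H_1 = Z/2.
rank ∂_2 = 12, rank ∂_3 = 0 ⇒ b_2 = 12 − 12 − 0 = 0. So H_2 = 0.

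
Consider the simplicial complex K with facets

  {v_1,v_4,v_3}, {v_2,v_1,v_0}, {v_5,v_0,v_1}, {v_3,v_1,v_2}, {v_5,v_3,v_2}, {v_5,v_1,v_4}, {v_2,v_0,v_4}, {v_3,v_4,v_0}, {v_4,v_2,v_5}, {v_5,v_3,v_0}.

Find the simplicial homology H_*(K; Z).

Fix the vertex order v_0 < v_1 < v_2 < v_3 < v_4 < v_5 and write every simplex with vertices in increasing order. Then dim K = 2 and the simplices of K are:

  0-simplices (6): [v_0], [v_1], [v_2], [v_3], [v_4], [v_5]
  1-simplices (15): (15 of them)
  2-simplices (10): [v_0,v_1,v_2], [v_0,v_1,v_5], [v_0,v_2,v_4], [v_0,v_3,v_4], [v_0,v_3,v_5], [v_1,v_2,v_3], [v_1,v_3,v_4], [v_1,v_4,v_5], [v_2,v_3,v_5], [v_2,v_4,v_5]

so the chain groups are C_0 ≅ Z^6, C_1 ≅ Z^15, C_2 ≅ Z^10.

The boundary map ∂_1: C_1 → C_0 sends each edge [p,q] (with p < q) to q − p. For instance
  ∂[v_4,v_5] = [v_5] − [v_4].
As a 6×15 matrix over Z this has rank 5, with invariant factors (1,1,1,1,1).

Boundary ∂_2: C_2 → C_1 sends each 2-simplex [p,q,r] to [q,r] − [p,r] + [p,q]. For instance
  ∂[v_0,v_3,v_4] = [v_3,v_4] − [v_0,v_4] + [v_0,v_3],
  ∂[v_0,v_3,v_5] = [v_3,v_5] − [v_0,v_5] + [v_0,v_3].
As a 15×10 matrix over Z this has rank 10, with invariant factors (1,1,1,1,1,1,1,1,1,2).

Now H_k = ker ∂_k / im ∂_{k+1}, so:

  H_0: rank C_0 − rank ∂_1 = 6 − 5 = 1, and the invariant factors of ∂_1 are all 1, so H_0 = Z.
  H_1: rank ker ∂_1 − rank ∂_2 = (15 − 5) − 10 = 0, and ∂_2 has invariant factor 2 > 1, so H_1 = Z/2.
  H_2: rank ker ∂_2 − rank ∂_3 = (10 − 10) − 0 = 0, and there is no ∂_3, so H_2 = 0.

H_0 ≅ Z,  H_1 ≅ Z/2,  H_2 = 0.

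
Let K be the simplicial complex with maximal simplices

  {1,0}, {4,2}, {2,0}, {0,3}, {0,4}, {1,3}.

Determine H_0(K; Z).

H_0 = Z.

Take the total order 0 < 1 < 2 < 3 < 4 on the vertex set. Then K (dimension 1) consists of the simplices:

  0-simplices (5): [0], [1], [2], [3], [4]
  1-simplices (6): [0,1], [0,2], [0,3], [0,4], [1,3], [2,4]

giving chain groups C_0 ≅ Z^5, C_1 ≅ Z^6.

Boundary ∂_1: C_1 → C_0 is given by ∂[p,q] = [q] − [p]. For instance
  ∂[1,3] = [3] − [1].
The 5×6 boundary matrix has rank 4 and Smith normal form diag(1,1,1,1).

Computing H_k = (kernel of ∂_k) / (image of ∂_{k+1}):

  H_0: rank C_0 − rank ∂_1 = 5 − 4 = 1, and the invariant factors of ∂_1 are all 1, so H_0 = Z.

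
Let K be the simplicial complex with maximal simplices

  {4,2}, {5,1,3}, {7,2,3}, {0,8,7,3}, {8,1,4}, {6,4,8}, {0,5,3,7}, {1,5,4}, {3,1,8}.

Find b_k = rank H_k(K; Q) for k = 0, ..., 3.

Fix the vertex order 0 < 1 < 2 < 3 < 4 < 5 < 6 < 7 < 8 and write every simplex with vertices in increasing order. Then dim K = 3 and the simplices of K are:

  0-simplices (9): [0], [1], [2], [3], [4], [5], [6], [7], [8]
  1-simplices (20): [0,3], [0,5], [0,7], [0,8], [1,3], [1,4], [1,5], [1,8], [2,3], [2,4], [2,7], [3,5], [3,7], [3,8], [4,5], [4,6], [4,8], [5,7], [6,8], [7,8]
  2-simplices (13): [0,3,5], [0,3,7], [0,3,8], [0,5,7], [0,7,8], [1,3,5], [1,3,8], [1,4,5], [1,4,8], [2,3,7], [3,5,7], [3,7,8], [4,6,8]
  3-simplices (2): [0,3,5,7], [0,3,7,8]

Hence C_0 ≅ Z^9, C_1 ≅ Z^20, C_2 ≅ Z^13, C_3 ≅ Z^2.

Boundary ∂_1: C_1 → C_0 is given by ∂[p,q] = [q] − [p]. For instance
  ∂[1,8] = [8] − [1].
The resulting 9×20 matrix has rank 8, and its Smith normal form has invariant factors (1,1,1,1,1,1,1,1).

∂_2: C_2 → C_1 acts by ∂[p,q,r] = [q,r] − [p,r] + [p,q]. For instance
  ∂[1,4,8] = [4,8] − [1,8] + [1,4],
  ∂[1,3,8] = [3,8] − [1,8] + [1,3].
This gives a 20×13 integer matrix of rank 11; reducing to Smith normal form yields diagonal entries (1,1,1,1,1,1,1,1,1,1,1).

∂_3: C_3 → C_2 sends each 3-simplex σ to the alternating sum Σ_i (−1)^i (σ with its i-th vertex removed). For instance
  ∂[0,3,7,8] = [3,7,8] − [0,7,8] + [0,3,8] − [0,3,7],
  ∂[0,3,5,7] = [3,5,7] − [0,5,7] + [0,3,7] − [0,3,5].
The resulting 13×2 matrix has rank 2, and its Smith normal form has invariant factors (1,1).

Reading off H_k = ker ∂_k / im ∂_{k+1}:

  H_0: rank C_0 − rank ∂_1 = 9 − 8 = 1, and the invariant factors of ∂_1 are all 1, so H_0 ≅ Z.
  H_1: rank ker ∂_1 − rank ∂_2 = (20 − 8) − 11 = 1, and the invariant factors of ∂_2 are all 1, so H_1 ≅ Z.
  H_2: rank ker ∂_2 − rank ∂_3 = (13 − 11) − 2 = 0, and the invariant factors of ∂_3 are all 1, so H_2 ≅ 0.
  H_3: rank ker ∂_3 − rank ∂_4 = (2 − 2) − 0 = 0, and there is no ∂_4, so H_3 ≅ 0.

Hence the Betti numbers are b_0 = 1, b_1 = 1, b_2 = 0, b_3 = 0.

b_0 = 1, b_1 = 1, b_2 = 0, b_3 = 0.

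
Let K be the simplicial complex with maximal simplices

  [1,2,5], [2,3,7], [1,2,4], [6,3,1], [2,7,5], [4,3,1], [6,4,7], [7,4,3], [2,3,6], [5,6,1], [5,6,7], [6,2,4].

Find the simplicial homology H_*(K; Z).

H_0 = Z,  H_1 = Z/2,  H_2 = 0.

We work with the vertex ordering 1 < 2 < 3 < 4 < 5 < 6 < 7. The simplices of K, each written with vertices in increasing order, are:

  0-simplices (7): [1], [2], [3], [4], [5], [6], [7]
  1-simplices (18): [1,2], [1,3], [1,4], [1,5], [1,6], [2,3], [2,4], [2,5], [2,6], [2,7], [3,4], [3,6], [3,7], [4,6], [4,7], [5,6], [5,7], [6,7]
  2-simplices (12): [1,2,4], [1,2,5], [1,3,4], [1,3,6], [1,5,6], [2,3,6], [2,3,7], [2,4,6], [2,5,7], [3,4,7], [4,6,7], [5,6,7]

giving chain groups C_0 ≅ Z^7, C_1 ≅ Z^18, C_2 ≅ Z^12.

∂_1: C_1 → C_0 is given by ∂[p,q] = [q] − [p].
This gives a 7×18 integer matrix of rank 6; reducing to Smith normal form yields diagonal entries (1,1,1,1,1,1).

The boundary map ∂_2: C_2 → C_1 sends each 2-simplex [p,q,r] to [q,r] − [p,r] + [p,q]. For instance
  ∂[4,6,7] = [6,7] − [4,7] + [4,6],
  ∂[3,4,7] = [4,7] − [3,7] + [3,4].
The resulting 18×12 matrix has rank 12, and its Smith normal form has invariant factors (1,1,1,1,1,1,1,1,1,1,1,2).

From H_k ≅ ker(∂_k) / im(∂_{k+1}) we obtain:

  H_0: rank C_0 − rank ∂_1 = 7 − 6 = 1, and the invariant factors of ∂_1 are all 1, so H_0 = Z.
  H_1: rank ker ∂_1 − rank ∂_2 = (18 − 6) − 12 = 0, and ∂_2 has invariant factor 2 > 1, so H_1 = Z/2.
  H_2: rank ker ∂_2 − rank ∂_3 = (12 − 12) − 0 = 0, and there is no ∂_3, so H_2 = 0.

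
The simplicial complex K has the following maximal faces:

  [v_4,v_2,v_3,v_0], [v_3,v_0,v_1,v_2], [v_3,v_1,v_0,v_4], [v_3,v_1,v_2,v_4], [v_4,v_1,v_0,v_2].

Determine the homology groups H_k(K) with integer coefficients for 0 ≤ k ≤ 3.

Take the total order v_0 < v_1 < v_2 < v_3 < v_4 on the vertex set. Then K (dimension 3) consists of the simplices:

  0-simplices (5): [v_0], [v_1], [v_2], [v_3], [v_4]
  1-simplices (10): [v_0,v_1], [v_0,v_2], [v_0,v_3], [v_0,v_4], [v_1,v_2], [v_1,v_3], [v_1,v_4], [v_2,v_3], [v_2,v_4], [v_3,v_4]
  2-simplices (10): [v_0,v_1,v_2], [v_0,v_1,v_3], [v_0,v_1,v_4], [v_0,v_2,v_3], [v_0,v_2,v_4], [v_0,v_3,v_4], [v_1,v_2,v_3], [v_1,v_2,v_4], [v_1,v_3,v_4], [v_2,v_3,v_4]
  3-simplices (5): [v_0,v_1,v_2,v_3], [v_0,v_1,v_2,v_4], [v_0,v_1,v_3,v_4], [v_0,v_2,v_3,v_4], [v_1,v_2,v_3,v_4]

giving chain groups C_0 ≅ Z^5, C_1 ≅ Z^10, C_2 ≅ Z^10, C_3 ≅ Z^5.

Boundary ∂_1: C_1 → C_0 maps an edge to its endpoints' difference, ∂[p,q] = q − p.
This gives a 5×10 integer matrix of rank 4; reducing to Smith normal form yields diagonal entries (1,1,1,1).

∂_2: C_2 → C_1 acts by ∂[p,q,r] = [q,r] − [p,r] + [p,q]. For instance
  ∂[v_1,v_3,v_4] = [v_3,v_4] − [v_1,v_4] + [v_1,v_3],
  ∂[v_0,v_1,v_3] = [v_1,v_3] − [v_0,v_3] + [v_0,v_1].
As a 10×10 matrix over Z this has rank 6, with invariant factors (1,1,1,1,1,1).

∂_3: C_3 → C_2 sends each 3-simplex σ to the alternating sum Σ_i (−1)^i (σ with its i-th vertex removed). For instance
  ∂[v_1,v_2,v_3,v_4] = [v_2,v_3,v_4] − [v_1,v_3,v_4] + [v_1,v_2,v_4] − [v_1,v_2,v_3],
  ∂[v_0,v_1,v_2,v_3] = [v_1,v_2,v_3] − [v_0,v_2,v_3] + [v_0,v_1,v_3] − [v_0,v_1,v_2].
This gives a 10×5 integer matrix of rank 4; reducing to Smith normal form yields diagonal entries (1,1,1,1).

Now H_k = ker ∂_k / im ∂_{k+1}, so:

  H_0: rank C_0 − rank ∂_1 = 5 − 4 = 1, and the invariant factors of ∂_1 are all 1, so H_0 ≅ Z.
  H_1: rank ker ∂_1 − rank ∂_2 = (10 − 4) − 6 = 0, and the invariant factors of ∂_2 are all 1, so H_1 ≅ 0.
  H_2: rank ker ∂_2 − rank ∂_3 = (10 − 6) − 4 = 0, and the invariant factors of ∂_3 are all 1, so H_2 ≅ 0.
  H_3: rank ker ∂_3 − rank ∂_4 = (5 − 4) − 0 = 1, and there is no ∂_4, so H_3 ≅ Z.

H_0 = Z,  H_1 = 0,  H_2 = 0,  H_3 = Z.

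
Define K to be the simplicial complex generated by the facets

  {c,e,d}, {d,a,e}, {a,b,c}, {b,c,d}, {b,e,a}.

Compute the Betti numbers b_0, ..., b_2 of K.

Take the total order a < b < c < d < e on the vertex set. Then K (dimension 2) consists of the simplices:

  0-simplices (5): a, b, c, d, e
  1-simplices (10): ab, ac, ad, ae, bc, bd, be, cd, ce, de
  2-simplices (5): abc, abe, ade, bcd, cde

giving chain groups C_0 ≅ Z^5, C_1 ≅ Z^10, C_2 ≅ Z^5.

The boundary map ∂_1: C_1 → C_0 is given by ∂[p,q] = [q] − [p]. For instance
  ∂ad = d − a.
This gives a 5×10 integer matrix of rank 4; reducing to Smith normal form yields diagonal entries (1,1,1,1).

Boundary ∂_2: C_2 → C_1 sends each 2-simplex [p,q,r] to [q,r] − [p,r] + [p,q]. For instance
  ∂cde = de − ce + cd,
  ∂bcd = cd − bd + bc.
This gives a 10×5 integer matrix of rank 5; reducing to Smith normal form yields diagonal entries (1,1,1,1,1).

Reading off H_k = ker ∂_k / im ∂_{k+1}:

  H_0: rank C_0 − rank ∂_1 = 5 − 4 = 1, and the invariant factors of ∂_1 are all 1, so H_0 = Z.
  H_1: rank ker ∂_1 − rank ∂_2 = (10 − 4) − 5 = 1, and the invariant factors of ∂_2 are all 1, so H_1 = Z.
  H_2: rank ker ∂_2 − rank ∂_3 = (5 − 5) − 0 = 0, and there is no ∂_3, so H_2 = 0.

As a check, the Euler characteristic is 5 − 10 + 5 = 0, which agrees with 1 − 1 + 0 = 0.

Hence the Betti numbers are b_0 = 1, b_1 = 1, b_2 = 0.

b_0 = 1, b_1 = 1, b_2 = 0.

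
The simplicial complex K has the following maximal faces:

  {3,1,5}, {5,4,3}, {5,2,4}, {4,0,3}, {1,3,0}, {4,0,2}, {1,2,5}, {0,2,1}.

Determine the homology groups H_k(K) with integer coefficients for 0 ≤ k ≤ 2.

Order the vertices as 0 < 1 < 2 < 3 < 4 < 5. Listing each simplex with vertices in this order, K has dimension 2 with simplices:

  0-simplices (6): [0], [1], [2], [3], [4], [5]
  1-simplices (12): [0,1], [0,2], [0,3], [0,4], [1,2], [1,3], [1,5], [2,4], [2,5], [3,4], [3,5], [4,5]
  2-simplices (8): [0,1,2], [0,1,3], [0,2,4], [0,3,4], [1,2,5], [1,3,5], [2,4,5], [3,4,5]

giving chain groups C_0 ≅ Z^6, C_1 ≅ Z^12, C_2 ≅ Z^8.

The boundary map ∂_1: C_1 → C_0 is given by ∂[p,q] = [q] − [p]. For instance
  ∂[1,5] = [5] − [1].
The 6×12 boundary matrix has rank 5 and Smith normal form diag(1,1,1,1,1).

∂_2: C_2 → C_1 maps a triangle to the signed sum of its edges. For instance
  ∂[1,2,5] = [2,5] − [1,5] + [1,2],
  ∂[0,1,3] = [1,3] − [0,3] + [0,1].
The resulting 12×8 matrix has rank 7, and its Smith normal form has invariant factors (1,1,1,1,1,1,1).

Reading off H_k = ker ∂_k / im ∂_{k+1}:

  H_0: rank C_0 − rank ∂_1 = 6 − 5 = 1, and the invariant factors of ∂_1 are all 1, so H_0 = Z.
  H_1: rank ker ∂_1 − rank ∂_2 = (12 − 5) − 7 = 0, and the invariant factors of ∂_2 are all 1, so H_1 = 0.
  H_2: rank ker ∂_2 − rank ∂_3 = (8 − 7) − 0 = 1, and there is no ∂_3, so H_2 = Z.

As a check, the Euler characteristic is 6 − 12 + 8 = 2, which agrees with 1 − 0 + 1 = 2.

H_0 ≅ Z,  H_1 = 0,  H_2 ≅ Z.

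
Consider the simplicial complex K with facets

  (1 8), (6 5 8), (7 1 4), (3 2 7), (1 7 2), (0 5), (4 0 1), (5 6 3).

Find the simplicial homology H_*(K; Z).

H_0 = Z,  H_1 = Z^2,  H_2 = 0.

K has 9 vertices, 16 edges, 6 triangles.
rank ∂_0 = 0, rank ∂_1 = 8 ⇒ b_0 = 9 − 0 − 8 = 1; all invariant factors of ∂_1 are 1 so no torsion. So H_0 = Z.
rank ∂_1 = 8, rank ∂_2 = 6 ⇒ b_1 = 16 − 8 − 6 = 2; all invariant factors of ∂_2 are 1 so no torsion. So H_1 = Z^2.
rank ∂_2 = 6, rank ∂_3 = 0 ⇒ b_2 = 6 − 6 − 0 = 0. So H_2 = 0.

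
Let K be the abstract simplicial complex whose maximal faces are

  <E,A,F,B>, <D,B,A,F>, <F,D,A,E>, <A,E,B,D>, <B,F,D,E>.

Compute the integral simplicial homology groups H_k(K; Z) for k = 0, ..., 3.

K has 5 vertices, 10 edges, 10 triangles, 5 3-simplices.
rank ∂_0 = 0, rank ∂_1 = 4 ⇒ b_0 = 5 − 0 − 4 = 1; all invariant factors of ∂_1 are 1 so no torsion. So H_0 = Z.
rank ∂_1 = 4, rank ∂_2 = 6 ⇒ b_1 = 10 − 4 − 6 = 0; all invariant factors of ∂_2 are 1 so no torsion. So H_1 = 0.
rank ∂_2 = 6, rank ∂_3 = 4 ⇒ b_2 = 10 − 6 − 4 = 0; all invariant factors of ∂_3 are 1 so no torsion. So H_2 = 0.
rank ∂_3 = 4, rank ∂_4 = 0 ⇒ b_3 = 5 − 4 − 0 = 1. So H_3 = Z.

H_0 ≅ Z,  H_1 = 0,  H_2 = 0,  H_3 ≅ Z.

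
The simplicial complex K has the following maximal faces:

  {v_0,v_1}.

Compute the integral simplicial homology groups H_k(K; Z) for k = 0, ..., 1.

Order the vertices as v_0 < v_1. Listing each simplex with vertices in this order, K has dimension 1 with simplices:

  0-simplices (2): [v_0], [v_1]
  1-simplices (1): [v_0,v_1]

giving chain groups C_0 ≅ Z^2, C_1 ≅ Z^1.

Boundary ∂_1: C_1 → C_0 maps an edge to its endpoints' difference, ∂[p,q] = q − p.
This gives a 2×1 integer matrix of rank 1; reducing to Smith normal form yields diagonal entries (1).

Now H_k = ker ∂_k / im ∂_{k+1}, so:

  H_0: rank C_0 − rank ∂_1 = 2 − 1 = 1, and the invariant factors of ∂_1 are all 1, so H_0 ≅ Z.
  H_1: rank ker ∂_1 − rank ∂_2 = (1 − 1) − 0 = 0, and there is no ∂_2, so H_1 ≅ 0.

H_0 = Z,  H_1 = 0.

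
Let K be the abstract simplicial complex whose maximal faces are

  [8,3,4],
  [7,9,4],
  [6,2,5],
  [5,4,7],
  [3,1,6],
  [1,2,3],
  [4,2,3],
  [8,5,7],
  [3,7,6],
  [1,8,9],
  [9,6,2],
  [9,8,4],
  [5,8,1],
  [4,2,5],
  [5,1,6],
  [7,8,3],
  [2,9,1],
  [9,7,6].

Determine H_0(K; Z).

H_0 ≅ Z.

Order the vertices as 1 < 2 < 3 < 4 < 5 < 6 < 7 < 8 < 9. Listing each simplex with vertices in this order, K has dimension 2 with simplices:

  0-simplices (9): [1], [2], [3], [4], [5], [6], [7], [8], [9]
  1-simplices (27): (27 of them)
  2-simplices (18): [1,2,3], [1,2,9], [1,3,6], [1,5,6], [1,5,8], [1,8,9], [2,3,4], [2,4,5], [2,5,6], [2,6,9], [3,4,8], [3,6,7], [3,7,8], [4,5,7], [4,7,9], [4,8,9], [5,7,8], [6,7,9]

Hence C_0 ≅ Z^9, C_1 ≅ Z^27, C_2 ≅ Z^18.

Boundary ∂_1: C_1 → C_0 sends each edge [p,q] (with p < q) to q − p. For instance
  ∂[1,8] = [8] − [1].
The 9×27 boundary matrix has rank 8 and Smith normal form diag(1,1,1,1,1,1,1,1).

The boundary map ∂_2: C_2 → C_1 sends each 2-simplex [p,q,r] to [q,r] − [p,r] + [p,q]. For instance
  ∂[4,7,9] = [7,9] − [4,9] + [4,7],
  ∂[2,6,9] = [6,9] − [2,9] + [2,6].
As a 27×18 matrix over Z this has rank 18, with invariant factors (1,1,1,1,1,1,1,1,1,1,1,1,1,1,1,1,1,2).

Now H_k = ker ∂_k / im ∂_{k+1}, so:

  H_0: rank C_0 − rank ∂_1 = 9 − 8 = 1, and the invariant factors of ∂_1 are all 1, so H_0 = Z.

(K is a triangulation of the Klein bottle.)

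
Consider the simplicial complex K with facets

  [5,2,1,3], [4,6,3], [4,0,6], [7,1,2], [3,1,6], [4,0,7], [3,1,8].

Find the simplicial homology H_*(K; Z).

K has 9 vertices, 18 edges, 10 triangles, 1 3-simplex.
rank ∂_0 = 0, rank ∂_1 = 8 ⇒ b_0 = 9 − 0 − 8 = 1; all invariant factors of ∂_1 are 1 so no torsion. So H_0 = Z.
rank ∂_1 = 8, rank ∂_2 = 9 ⇒ b_1 = 18 − 8 − 9 = 1; all invariant factors of ∂_2 are 1 so no torsion. So H_1 = Z.
rank ∂_2 = 9, rank ∂_3 = 1 ⇒ b_2 = 10 − 9 − 1 = 0; all invariant factors of ∂_3 are 1 so no torsion. So H_2 = 0.
rank ∂_3 = 1, rank ∂_4 = 0 ⇒ b_3 = 1 − 1 − 0 = 0. So H_3 = 0.

H_0 ≅ Z,  H_1 ≅ Z,  H_2 = 0,  H_3 = 0.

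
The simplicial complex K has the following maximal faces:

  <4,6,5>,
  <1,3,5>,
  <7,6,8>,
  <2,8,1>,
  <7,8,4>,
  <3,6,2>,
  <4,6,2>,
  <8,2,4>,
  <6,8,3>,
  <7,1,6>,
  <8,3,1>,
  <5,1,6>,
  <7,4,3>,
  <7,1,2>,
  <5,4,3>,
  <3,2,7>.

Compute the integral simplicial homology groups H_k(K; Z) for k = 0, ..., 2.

H_0 = Z,  H_1 = Z^2,  H_2 = Z.

We work with the vertex ordering 1 < 2 < 3 < 4 < 5 < 6 < 7 < 8. The simplices of K, each written with vertices in increasing order, are:

  0-simplices (8): [1], [2], [3], [4], [5], [6], [7], [8]
  1-simplices (24): (24 of them)
  2-simplices (16): [1,2,7], [1,2,8], [1,3,5], [1,3,8], [1,5,6], [1,6,7], [2,3,6], [2,3,7], [2,4,6], [2,4,8], [3,4,5], [3,4,7], [3,6,8], [4,5,6], [4,7,8], [6,7,8]

giving chain groups C_0 ≅ Z^8, C_1 ≅ Z^24, C_2 ≅ Z^16.

∂_1: C_1 → C_0 is given by ∂[p,q] = [q] − [p]. For instance
  ∂[7,8] = [8] − [7].
The resulting 8×24 matrix has rank 7, and its Smith normal form has invariant factors (1,1,1,1,1,1,1).

∂_2: C_2 → C_1 maps a triangle to the signed sum of its edges. For instance
  ∂[4,7,8] = [7,8] − [4,8] + [4,7],
  ∂[3,6,8] = [6,8] − [3,8] + [3,6].
The 24×16 boundary matrix has rank 15 and Smith normal form diag(1,1,1,1,1,1,1,1,1,1,1,1,1,1,1).

Reading off H_k = ker ∂_k / im ∂_{k+1}:

  H_0: rank C_0 − rank ∂_1 = 8 − 7 = 1, and the invariant factors of ∂_1 are all 1, so H_0 ≅ Z.
  H_1: rank ker ∂_1 − rank ∂_2 = (24 − 7) − 15 = 2, and the invariant factors of ∂_2 are all 1, so H_1 ≅ Z^2.
  H_2: rank ker ∂_2 − rank ∂_3 = (16 − 15) − 0 = 1, and there is no ∂_3, so H_2 ≅ Z.

As a check, the Euler characteristic is 8 − 24 + 16 = 0, which agrees with 1 − 2 + 1 = 0.
(K is a triangulation of the torus T^2.)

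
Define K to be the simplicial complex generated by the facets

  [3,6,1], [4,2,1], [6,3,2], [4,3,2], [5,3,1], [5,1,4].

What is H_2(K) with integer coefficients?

H_2 = 0.

Take the total order 1 < 2 < 3 < 4 < 5 < 6 on the vertex set. Then K (dimension 2) consists of the simplices:

  0-simplices (6): [1], [2], [3], [4], [5], [6]
  1-simplices (12): [1,2], [1,3], [1,4], [1,5], [1,6], [2,3], [2,4], [2,6], [3,4], [3,5], [3,6], [4,5]
  2-simplices (6): [1,2,4], [1,3,5], [1,3,6], [1,4,5], [2,3,4], [2,3,6]

so the chain groups are C_0 ≅ Z^6, C_1 ≅ Z^12, C_2 ≅ Z^6.

Boundary ∂_1: C_1 → C_0 sends each edge [p,q] (with p < q) to q − p.
The resulting 6×12 matrix has rank 5, and its Smith normal form has invariant factors (1,1,1,1,1).

The boundary map ∂_2: C_2 → C_1 acts by ∂[p,q,r] = [q,r] − [p,r] + [p,q]. For instance
  ∂[2,3,4] = [3,4] − [2,4] + [2,3],
  ∂[1,3,5] = [3,5] − [1,5] + [1,3].
As a 12×6 matrix over Z this has rank 6, with invariant factors (1,1,1,1,1,1).

Computing H_k = (kernel of ∂_k) / (image of ∂_{k+1}):

  H_2: rank ker ∂_2 − rank ∂_3 = (6 − 6) − 0 = 0, and there is no ∂_3, so H_2 ≅ 0.

(K is a triangulation of the cylinder S^1 x I.)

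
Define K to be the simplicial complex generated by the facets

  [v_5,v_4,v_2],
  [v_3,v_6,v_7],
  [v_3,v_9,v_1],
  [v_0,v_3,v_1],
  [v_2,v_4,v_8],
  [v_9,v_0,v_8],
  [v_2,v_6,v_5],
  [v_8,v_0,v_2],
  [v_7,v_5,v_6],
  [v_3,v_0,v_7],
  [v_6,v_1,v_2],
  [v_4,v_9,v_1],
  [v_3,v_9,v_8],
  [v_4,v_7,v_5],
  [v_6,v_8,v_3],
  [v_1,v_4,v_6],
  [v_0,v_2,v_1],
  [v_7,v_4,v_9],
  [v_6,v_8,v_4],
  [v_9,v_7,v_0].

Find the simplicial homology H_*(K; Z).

Fix the vertex order v_0 < v_1 < v_2 < v_3 < v_4 < v_5 < v_6 < v_7 < v_8 < v_9 and write every simplex with vertices in increasing order. Then dim K = 2 and the simplices of K are:

  0-simplices (10): [v_0], [v_1], [v_2], [v_3], [v_4], [v_5], [v_6], [v_7], [v_8], [v_9]
  1-simplices (30): (30 of them)
  2-simplices (20): (20 of them)

Hence C_0 ≅ Z^10, C_1 ≅ Z^30, C_2 ≅ Z^20.

Boundary ∂_1: C_1 → C_0 sends each edge [p,q] (with p < q) to q − p. For instance
  ∂[v_2,v_8] = [v_8] − [v_2].
This gives a 10×30 integer matrix of rank 9; reducing to Smith normal form yields diagonal entries (1,1,1,1,1,1,1,1,1).

Boundary ∂_2: C_2 → C_1 sends each 2-simplex [p,q,r] to [q,r] − [p,r] + [p,q]. For instance
  ∂[v_4,v_7,v_9] = [v_7,v_9] − [v_4,v_9] + [v_4,v_7],
  ∂[v_2,v_5,v_6] = [v_5,v_6] − [v_2,v_6] + [v_2,v_5].
This gives a 30×20 integer matrix of rank 20; reducing to Smith normal form yields diagonal entries (1,1,1,1,1,1,1,1,1,1,1,1,1,1,1,1,1,1,1,2).

Now H_k = ker ∂_k / im ∂_{k+1}, so:

  H_0: rank C_0 − rank ∂_1 = 10 − 9 = 1, and the invariant factors of ∂_1 are all 1, so H_0 = Z.
  H_1: rank ker ∂_1 − rank ∂_2 = (30 − 9) − 20 = 1, and ∂_2 has invariant factor 2 > 1, so H_1 = Z × Z/2.
  H_2: rank ker ∂_2 − rank ∂_3 = (20 − 20) − 0 = 0, and there is no ∂_3, so H_2 = 0.

As a check, the Euler characteristic is 10 − 30 + 20 = 0, which agrees with 1 − 1 + 0 = 0.

H_0 ≅ Z,  H_1 ≅ Z × Z/2,  H_2 = 0.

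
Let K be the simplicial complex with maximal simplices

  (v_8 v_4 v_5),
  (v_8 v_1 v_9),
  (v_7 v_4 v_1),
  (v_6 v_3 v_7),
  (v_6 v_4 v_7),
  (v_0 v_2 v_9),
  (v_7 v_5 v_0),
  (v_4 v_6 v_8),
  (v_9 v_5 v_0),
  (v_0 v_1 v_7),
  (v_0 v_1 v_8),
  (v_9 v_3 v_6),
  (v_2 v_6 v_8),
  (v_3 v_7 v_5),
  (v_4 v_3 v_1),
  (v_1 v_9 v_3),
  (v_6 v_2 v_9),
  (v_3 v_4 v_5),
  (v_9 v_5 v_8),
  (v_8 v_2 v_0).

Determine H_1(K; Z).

Fix the vertex order v_0 < v_1 < v_2 < v_3 < v_4 < v_5 < v_6 < v_7 < v_8 < v_9 and write every simplex with vertices in increasing order. Then dim K = 2 and the simplices of K are:

  0-simplices (10): [v_0], [v_1], [v_2], [v_3], [v_4], [v_5], [v_6], [v_7], [v_8], [v_9]
  1-simplices (30): (30 of them)
  2-simplices (20): (20 of them)

giving chain groups C_0 ≅ Z^10, C_1 ≅ Z^30, C_2 ≅ Z^20.

Boundary ∂_1: C_1 → C_0 sends each edge [p,q] (with p < q) to q − p.
The 10×30 boundary matrix has rank 9 and Smith normal form diag(1,1,1,1,1,1,1,1,1).

Boundary ∂_2: C_2 → C_1 acts by ∂[p,q,r] = [q,r] − [p,r] + [p,q]. For instance
  ∂[v_1,v_8,v_9] = [v_8,v_9] − [v_1,v_9] + [v_1,v_8],
  ∂[v_0,v_2,v_9] = [v_2,v_9] − [v_0,v_9] + [v_0,v_2].
As a 30×20 matrix over Z this has rank 20, with invariant factors (1,1,1,1,1,1,1,1,1,1,1,1,1,1,1,1,1,1,1,2).

Computing H_k = (kernel of ∂_k) / (image of ∂_{k+1}):

  H_1: rank ker ∂_1 − rank ∂_2 = (30 − 9) − 20 = 1, and ∂_2 has invariant factor 2 > 1, so H_1 ≅ Z ⊕ Z/2.

H_1 = Z ⊕ Z/2.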